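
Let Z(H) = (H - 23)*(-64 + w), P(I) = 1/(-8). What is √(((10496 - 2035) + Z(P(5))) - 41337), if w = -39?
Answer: I*√487906/4 ≈ 174.63*I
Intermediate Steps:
P(I) = -⅛
Z(H) = 2369 - 103*H (Z(H) = (H - 23)*(-64 - 39) = (-23 + H)*(-103) = 2369 - 103*H)
√(((10496 - 2035) + Z(P(5))) - 41337) = √(((10496 - 2035) + (2369 - 103*(-⅛))) - 41337) = √((8461 + (2369 + 103/8)) - 41337) = √((8461 + 19055/8) - 41337) = √(86743/8 - 41337) = √(-243953/8) = I*√487906/4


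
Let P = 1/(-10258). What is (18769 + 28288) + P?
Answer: 482710705/10258 ≈ 47057.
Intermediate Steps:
P = -1/10258 ≈ -9.7485e-5
(18769 + 28288) + P = (18769 + 28288) - 1/10258 = 47057 - 1/10258 = 482710705/10258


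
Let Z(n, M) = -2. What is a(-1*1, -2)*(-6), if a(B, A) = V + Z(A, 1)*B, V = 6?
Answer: -48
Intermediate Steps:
a(B, A) = 6 - 2*B
a(-1*1, -2)*(-6) = (6 - (-2))*(-6) = (6 - 2*(-1))*(-6) = (6 + 2)*(-6) = 8*(-6) = -48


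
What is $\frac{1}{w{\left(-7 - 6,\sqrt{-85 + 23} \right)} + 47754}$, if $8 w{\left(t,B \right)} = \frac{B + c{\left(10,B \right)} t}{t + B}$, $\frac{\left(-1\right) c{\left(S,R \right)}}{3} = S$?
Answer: $\frac{352977536}{16855132722097} + \frac{1612 i \sqrt{62}}{16855132722097} \approx 2.0942 \cdot 10^{-5} + 7.5306 \cdot 10^{-10} i$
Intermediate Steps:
$c{\left(S,R \right)} = - 3 S$
$w{\left(t,B \right)} = \frac{B - 30 t}{8 \left(B + t\right)}$ ($w{\left(t,B \right)} = \frac{\left(B + \left(-3\right) 10 t\right) \frac{1}{t + B}}{8} = \frac{\left(B - 30 t\right) \frac{1}{B + t}}{8} = \frac{\frac{1}{B + t} \left(B - 30 t\right)}{8} = \frac{B - 30 t}{8 \left(B + t\right)}$)
$\frac{1}{w{\left(-7 - 6,\sqrt{-85 + 23} \right)} + 47754} = \frac{1}{\frac{\sqrt{-85 + 23} - 30 \left(-7 - 6\right)}{8 \left(\sqrt{-85 + 23} - 13\right)} + 47754} = \frac{1}{\frac{\sqrt{-62} - 30 \left(-7 - 6\right)}{8 \left(\sqrt{-62} - 13\right)} + 47754} = \frac{1}{\frac{i \sqrt{62} - -390}{8 \left(i \sqrt{62} - 13\right)} + 47754} = \frac{1}{\frac{i \sqrt{62} + 390}{8 \left(-13 + i \sqrt{62}\right)} + 47754} = \frac{1}{\frac{390 + i \sqrt{62}}{8 \left(-13 + i \sqrt{62}\right)} + 47754} = \frac{1}{47754 + \frac{390 + i \sqrt{62}}{8 \left(-13 + i \sqrt{62}\right)}}$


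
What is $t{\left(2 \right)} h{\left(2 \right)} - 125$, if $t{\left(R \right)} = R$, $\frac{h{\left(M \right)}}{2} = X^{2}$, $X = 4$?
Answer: $-61$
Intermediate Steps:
$h{\left(M \right)} = 32$ ($h{\left(M \right)} = 2 \cdot 4^{2} = 2 \cdot 16 = 32$)
$t{\left(2 \right)} h{\left(2 \right)} - 125 = 2 \cdot 32 - 125 = 64 - 125 = -61$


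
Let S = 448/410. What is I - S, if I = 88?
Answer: 17816/205 ≈ 86.907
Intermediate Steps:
S = 224/205 (S = 448*(1/410) = 224/205 ≈ 1.0927)
I - S = 88 - 1*224/205 = 88 - 224/205 = 17816/205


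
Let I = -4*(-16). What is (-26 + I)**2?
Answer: 1444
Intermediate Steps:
I = 64
(-26 + I)**2 = (-26 + 64)**2 = 38**2 = 1444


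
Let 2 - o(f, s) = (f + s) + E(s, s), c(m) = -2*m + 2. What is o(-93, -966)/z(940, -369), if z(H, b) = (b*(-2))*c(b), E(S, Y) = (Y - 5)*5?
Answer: 493/45510 ≈ 0.010833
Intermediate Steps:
E(S, Y) = -25 + 5*Y (E(S, Y) = (-5 + Y)*5 = -25 + 5*Y)
c(m) = 2 - 2*m
o(f, s) = 27 - f - 6*s (o(f, s) = 2 - ((f + s) + (-25 + 5*s)) = 2 - (-25 + f + 6*s) = 2 + (25 - f - 6*s) = 27 - f - 6*s)
z(H, b) = -2*b*(2 - 2*b) (z(H, b) = (b*(-2))*(2 - 2*b) = (-2*b)*(2 - 2*b) = -2*b*(2 - 2*b))
o(-93, -966)/z(940, -369) = (27 - 1*(-93) - 6*(-966))/((4*(-369)*(-1 - 369))) = (27 + 93 + 5796)/((4*(-369)*(-370))) = 5916/546120 = 5916*(1/546120) = 493/45510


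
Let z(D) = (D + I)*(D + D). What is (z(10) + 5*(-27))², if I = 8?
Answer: 50625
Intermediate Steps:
z(D) = 2*D*(8 + D) (z(D) = (D + 8)*(D + D) = (8 + D)*(2*D) = 2*D*(8 + D))
(z(10) + 5*(-27))² = (2*10*(8 + 10) + 5*(-27))² = (2*10*18 - 135)² = (360 - 135)² = 225² = 50625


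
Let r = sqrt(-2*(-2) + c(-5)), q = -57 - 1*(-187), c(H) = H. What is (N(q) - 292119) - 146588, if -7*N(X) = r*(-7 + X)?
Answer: -438707 - 123*I/7 ≈ -4.3871e+5 - 17.571*I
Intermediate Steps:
q = 130 (q = -57 + 187 = 130)
r = I (r = sqrt(-2*(-2) - 5) = sqrt(4 - 5) = sqrt(-1) = I ≈ 1.0*I)
N(X) = -I*(-7 + X)/7
(N(q) - 292119) - 146588 = (I*(7 - 1*130)/7 - 292119) - 146588 = (I*(7 - 130)/7 - 292119) - 146588 = ((1/7)*I*(-123) - 292119) - 146588 = (-123*I/7 - 292119) - 146588 = (-292119 - 123*I/7) - 146588 = -438707 - 123*I/7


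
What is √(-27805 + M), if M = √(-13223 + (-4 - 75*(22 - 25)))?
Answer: √(-27805 + I*√13002) ≈ 0.3419 + 166.75*I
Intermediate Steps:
M = I*√13002 (M = √(-13223 + (-4 - 75*(-3))) = √(-13223 + (-4 + 225)) = √(-13223 + 221) = √(-13002) = I*√13002 ≈ 114.03*I)
√(-27805 + M) = √(-27805 + I*√13002)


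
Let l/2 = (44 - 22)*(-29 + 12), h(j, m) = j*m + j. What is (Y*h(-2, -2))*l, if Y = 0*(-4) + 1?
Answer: -1496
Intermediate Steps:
h(j, m) = j + j*m
l = -748 (l = 2*((44 - 22)*(-29 + 12)) = 2*(22*(-17)) = 2*(-374) = -748)
Y = 1 (Y = 0 + 1 = 1)
(Y*h(-2, -2))*l = (1*(-2*(1 - 2)))*(-748) = (1*(-2*(-1)))*(-748) = (1*2)*(-748) = 2*(-748) = -1496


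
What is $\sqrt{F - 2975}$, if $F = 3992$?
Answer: $3 \sqrt{113} \approx 31.89$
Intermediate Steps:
$\sqrt{F - 2975} = \sqrt{3992 - 2975} = \sqrt{1017} = 3 \sqrt{113}$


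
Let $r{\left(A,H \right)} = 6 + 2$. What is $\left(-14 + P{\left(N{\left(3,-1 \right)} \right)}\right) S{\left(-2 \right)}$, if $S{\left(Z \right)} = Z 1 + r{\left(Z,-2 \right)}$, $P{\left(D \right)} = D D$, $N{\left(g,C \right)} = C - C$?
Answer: $-84$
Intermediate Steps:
$r{\left(A,H \right)} = 8$
$N{\left(g,C \right)} = 0$
$P{\left(D \right)} = D^{2}$
$S{\left(Z \right)} = 8 + Z$ ($S{\left(Z \right)} = Z 1 + 8 = Z + 8 = 8 + Z$)
$\left(-14 + P{\left(N{\left(3,-1 \right)} \right)}\right) S{\left(-2 \right)} = \left(-14 + 0^{2}\right) \left(8 - 2\right) = \left(-14 + 0\right) 6 = \left(-14\right) 6 = -84$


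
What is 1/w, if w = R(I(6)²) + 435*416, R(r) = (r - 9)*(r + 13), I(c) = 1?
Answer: 1/180848 ≈ 5.5295e-6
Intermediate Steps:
R(r) = (-9 + r)*(13 + r)
w = 180848 (w = (-117 + (1²)² + 4*1²) + 435*416 = (-117 + 1² + 4*1) + 180960 = (-117 + 1 + 4) + 180960 = -112 + 180960 = 180848)
1/w = 1/180848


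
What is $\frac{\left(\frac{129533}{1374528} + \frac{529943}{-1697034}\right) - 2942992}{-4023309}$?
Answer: $\frac{127127494717450429}{173793593645715392} \approx 0.73149$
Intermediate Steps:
$\frac{\left(\frac{129533}{1374528} + \frac{529943}{-1697034}\right) - 2942992}{-4023309} = \left(\left(129533 \cdot \frac{1}{1374528} + 529943 \left(- \frac{1}{1697034}\right)\right) - 2942992\right) \left(- \frac{1}{4023309}\right) = \left(\left(\frac{129533}{1374528} - \frac{529943}{1697034}\right) - 2942992\right) \left(- \frac{1}{4023309}\right) = \left(- \frac{28255532599}{129590041664} - 2942992\right) \left(- \frac{1}{4023309}\right) = \left(- \frac{381382484152351287}{129590041664}\right) \left(- \frac{1}{4023309}\right) = \frac{127127494717450429}{173793593645715392}$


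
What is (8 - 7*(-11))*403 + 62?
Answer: 34317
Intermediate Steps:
(8 - 7*(-11))*403 + 62 = (8 + 77)*403 + 62 = 85*403 + 62 = 34255 + 62 = 34317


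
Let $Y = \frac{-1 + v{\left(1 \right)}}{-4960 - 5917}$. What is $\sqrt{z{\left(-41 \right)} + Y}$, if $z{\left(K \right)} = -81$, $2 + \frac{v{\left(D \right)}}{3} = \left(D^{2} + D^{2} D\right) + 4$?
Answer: $\frac{2 i \sqrt{2395789774}}{10877} \approx 9.0001 i$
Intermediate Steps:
$v{\left(D \right)} = 6 + 3 D^{2} + 3 D^{3}$ ($v{\left(D \right)} = -6 + 3 \left(\left(D^{2} + D^{2} D\right) + 4\right) = -6 + 3 \left(\left(D^{2} + D^{3}\right) + 4\right) = -6 + 3 \left(4 + D^{2} + D^{3}\right) = -6 + \left(12 + 3 D^{2} + 3 D^{3}\right) = 6 + 3 D^{2} + 3 D^{3}$)
$Y = - \frac{11}{10877}$ ($Y = \frac{-1 + \left(6 + 3 \cdot 1^{2} + 3 \cdot 1^{3}\right)}{-4960 - 5917} = \frac{-1 + \left(6 + 3 \cdot 1 + 3 \cdot 1\right)}{-10877} = - \frac{-1 + \left(6 + 3 + 3\right)}{10877} = - \frac{-1 + 12}{10877} = \left(- \frac{1}{10877}\right) 11 = - \frac{11}{10877} \approx -0.0010113$)
$\sqrt{z{\left(-41 \right)} + Y} = \sqrt{-81 - \frac{11}{10877}} = \sqrt{- \frac{881048}{10877}} = \frac{2 i \sqrt{2395789774}}{10877}$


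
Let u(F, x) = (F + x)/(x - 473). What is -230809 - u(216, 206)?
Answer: -61625581/267 ≈ -2.3081e+5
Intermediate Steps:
u(F, x) = (F + x)/(-473 + x)
-230809 - u(216, 206) = -230809 - (216 + 206)/(-473 + 206) = -230809 - 422/(-267) = -230809 - (-1)*422/267 = -230809 - 1*(-422/267) = -230809 + 422/267 = -61625581/267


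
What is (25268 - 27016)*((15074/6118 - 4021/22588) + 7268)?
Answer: -502352702973/39529 ≈ -1.2708e+7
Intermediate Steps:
(25268 - 27016)*((15074/6118 - 4021/22588) + 7268) = -1748*((15074*(1/6118) - 4021*1/22588) + 7268) = -1748*((7537/3059 - 4021/22588) + 7268) = -1748*(157945517/69096692 + 7268) = -1748*502352702973/69096692 = -502352702973/39529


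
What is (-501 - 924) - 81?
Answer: -1506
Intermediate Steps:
(-501 - 924) - 81 = -1425 - 81 = -1506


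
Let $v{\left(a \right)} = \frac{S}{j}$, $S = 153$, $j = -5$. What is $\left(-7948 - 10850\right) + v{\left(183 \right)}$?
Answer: $- \frac{94143}{5} \approx -18829.0$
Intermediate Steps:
$v{\left(a \right)} = - \frac{153}{5}$ ($v{\left(a \right)} = \frac{153}{-5} = 153 \left(- \frac{1}{5}\right) = - \frac{153}{5}$)
$\left(-7948 - 10850\right) + v{\left(183 \right)} = \left(-7948 - 10850\right) - \frac{153}{5} = -18798 - \frac{153}{5} = - \frac{94143}{5}$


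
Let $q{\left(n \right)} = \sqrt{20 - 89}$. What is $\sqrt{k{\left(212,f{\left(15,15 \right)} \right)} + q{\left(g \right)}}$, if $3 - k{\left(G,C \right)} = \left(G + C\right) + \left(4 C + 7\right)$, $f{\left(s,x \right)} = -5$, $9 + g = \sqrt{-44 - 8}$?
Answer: $\sqrt{-191 + i \sqrt{69}} \approx 0.30045 + 13.824 i$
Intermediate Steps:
$g = -9 + 2 i \sqrt{13}$ ($g = -9 + \sqrt{-44 - 8} = -9 + \sqrt{-52} = -9 + 2 i \sqrt{13} \approx -9.0 + 7.2111 i$)
$k{\left(G,C \right)} = -4 - G - 5 C$ ($k{\left(G,C \right)} = 3 - \left(\left(G + C\right) + \left(4 C + 7\right)\right) = 3 - \left(\left(C + G\right) + \left(7 + 4 C\right)\right) = 3 - \left(7 + G + 5 C\right) = -4 - G - 5 C$)
$q{\left(n \right)} = i \sqrt{69}$ ($q{\left(n \right)} = \sqrt{-69} = i \sqrt{69}$)
$\sqrt{k{\left(212,f{\left(15,15 \right)} \right)} + q{\left(g \right)}} = \sqrt{\left(-4 - 212 - -25\right) + i \sqrt{69}} = \sqrt{\left(-4 - 212 + 25\right) + i \sqrt{69}} = \sqrt{-191 + i \sqrt{69}}$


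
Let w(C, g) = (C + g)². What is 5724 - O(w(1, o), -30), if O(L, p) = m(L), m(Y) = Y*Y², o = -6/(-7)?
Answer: 668596067/117649 ≈ 5683.0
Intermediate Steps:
o = 6/7 (o = -6*(-⅐) = 6/7 ≈ 0.85714)
m(Y) = Y³
O(L, p) = L³
5724 - O(w(1, o), -30) = 5724 - ((1 + 6/7)²)³ = 5724 - ((13/7)²)³ = 5724 - (169/49)³ = 5724 - 1*4826809/117649 = 5724 - 4826809/117649 = 668596067/117649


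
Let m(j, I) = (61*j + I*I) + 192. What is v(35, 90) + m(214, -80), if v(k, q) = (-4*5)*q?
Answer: 17846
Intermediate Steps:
m(j, I) = 192 + I² + 61*j (m(j, I) = (61*j + I²) + 192 = (I² + 61*j) + 192 = 192 + I² + 61*j)
v(k, q) = -20*q
v(35, 90) + m(214, -80) = -20*90 + (192 + (-80)² + 61*214) = -1800 + (192 + 6400 + 13054) = -1800 + 19646 = 17846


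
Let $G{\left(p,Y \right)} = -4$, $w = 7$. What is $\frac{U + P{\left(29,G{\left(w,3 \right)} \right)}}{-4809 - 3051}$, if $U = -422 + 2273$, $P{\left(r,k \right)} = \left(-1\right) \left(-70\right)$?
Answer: $- \frac{1921}{7860} \approx -0.2444$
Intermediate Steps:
$P{\left(r,k \right)} = 70$
$U = 1851$
$\frac{U + P{\left(29,G{\left(w,3 \right)} \right)}}{-4809 - 3051} = \frac{1851 + 70}{-4809 - 3051} = \frac{1921}{-7860} = 1921 \left(- \frac{1}{7860}\right) = - \frac{1921}{7860}$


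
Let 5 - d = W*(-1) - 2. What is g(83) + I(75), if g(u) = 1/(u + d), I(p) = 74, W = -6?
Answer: 6217/84 ≈ 74.012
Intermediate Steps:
d = 1 (d = 5 - (-6*(-1) - 2) = 5 - (6 - 2) = 5 - 1*4 = 5 - 4 = 1)
g(u) = 1/(1 + u) (g(u) = 1/(u + 1) = 1/(1 + u))
g(83) + I(75) = 1/(1 + 83) + 74 = 1/84 + 74 = 6217/84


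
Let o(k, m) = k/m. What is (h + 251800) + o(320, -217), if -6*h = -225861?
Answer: 125617839/434 ≈ 2.8944e+5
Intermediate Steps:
h = 75287/2 (h = -1/6*(-225861) = 75287/2 ≈ 37644.)
(h + 251800) + o(320, -217) = (75287/2 + 251800) + 320/(-217) = 578887/2 + 320*(-1/217) = 578887/2 - 320/217 = 125617839/434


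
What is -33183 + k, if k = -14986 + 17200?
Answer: -30969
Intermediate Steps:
k = 2214
-33183 + k = -33183 + 2214 = -30969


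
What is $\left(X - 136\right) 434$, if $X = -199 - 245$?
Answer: $-251720$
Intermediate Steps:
$X = -444$
$\left(X - 136\right) 434 = \left(-444 - 136\right) 434 = \left(-580\right) 434 = -251720$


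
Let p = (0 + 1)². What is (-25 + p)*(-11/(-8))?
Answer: -33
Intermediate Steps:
p = 1 (p = 1² = 1)
(-25 + p)*(-11/(-8)) = (-25 + 1)*(-11/(-8)) = -(-264)*(-1)/8 = -24*11/8 = -33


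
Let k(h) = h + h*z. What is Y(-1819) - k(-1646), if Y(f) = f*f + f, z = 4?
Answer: 3315172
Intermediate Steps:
Y(f) = f + f**2 (Y(f) = f**2 + f = f + f**2)
k(h) = 5*h (k(h) = h + h*4 = h + 4*h = 5*h)
Y(-1819) - k(-1646) = -1819*(1 - 1819) - 5*(-1646) = -1819*(-1818) - 1*(-8230) = 3306942 + 8230 = 3315172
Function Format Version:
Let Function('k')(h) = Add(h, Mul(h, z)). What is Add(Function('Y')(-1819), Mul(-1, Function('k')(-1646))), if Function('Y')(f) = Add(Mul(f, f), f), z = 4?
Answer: 3315172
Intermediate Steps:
Function('Y')(f) = Add(f, Pow(f, 2)) (Function('Y')(f) = Add(Pow(f, 2), f) = Add(f, Pow(f, 2)))
Function('k')(h) = Mul(5, h) (Function('k')(h) = Add(h, Mul(h, 4)) = Add(h, Mul(4, h)) = Mul(5, h))
Add(Function('Y')(-1819), Mul(-1, Function('k')(-1646))) = Add(Mul(-1819, Add(1, -1819)), Mul(-1, Mul(5, -1646))) = Add(Mul(-1819, -1818), Mul(-1, -8230)) = Add(3306942, 8230) = 3315172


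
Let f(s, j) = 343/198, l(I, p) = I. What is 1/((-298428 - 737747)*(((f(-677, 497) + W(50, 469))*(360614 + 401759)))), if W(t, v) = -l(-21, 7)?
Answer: -198/3555573246580775 ≈ -5.5687e-14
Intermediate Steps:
f(s, j) = 343/198 (f(s, j) = 343*(1/198) = 343/198)
W(t, v) = 21 (W(t, v) = -1*(-21) = 21)
1/((-298428 - 737747)*(((f(-677, 497) + W(50, 469))*(360614 + 401759)))) = 1/((-298428 - 737747)*(((343/198 + 21)*(360614 + 401759)))) = 1/((-1036175)*(((4501/198)*762373))) = -1/(1036175*3431440873/198) = -1/1036175*198/3431440873 = -198/3555573246580775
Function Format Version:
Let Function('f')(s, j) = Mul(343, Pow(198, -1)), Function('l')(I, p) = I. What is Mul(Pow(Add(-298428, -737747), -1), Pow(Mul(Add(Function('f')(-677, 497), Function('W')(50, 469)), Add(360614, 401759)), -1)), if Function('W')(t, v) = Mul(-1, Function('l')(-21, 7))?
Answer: Rational(-198, 3555573246580775) ≈ -5.5687e-14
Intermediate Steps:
Function('f')(s, j) = Rational(343, 198) (Function('f')(s, j) = Mul(343, Rational(1, 198)) = Rational(343, 198))
Function('W')(t, v) = 21 (Function('W')(t, v) = Mul(-1, -21) = 21)
Mul(Pow(Add(-298428, -737747), -1), Pow(Mul(Add(Function('f')(-677, 497), Function('W')(50, 469)), Add(360614, 401759)), -1)) = Mul(Pow(Add(-298428, -737747), -1), Pow(Mul(Add(Rational(343, 198), 21), Add(360614, 401759)), -1)) = Mul(Pow(-1036175, -1), Pow(Mul(Rational(4501, 198), 762373), -1)) = Mul(Rational(-1, 1036175), Pow(Rational(3431440873, 198), -1)) = Mul(Rational(-1, 1036175), Rational(198, 3431440873)) = Rational(-198, 3555573246580775)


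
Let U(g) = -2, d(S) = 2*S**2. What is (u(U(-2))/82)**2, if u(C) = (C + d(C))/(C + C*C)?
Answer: 9/6724 ≈ 0.0013385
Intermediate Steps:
u(C) = (C + 2*C**2)/(C + C**2) (u(C) = (C + 2*C**2)/(C + C*C) = (C + 2*C**2)/(C + C**2))
(u(U(-2))/82)**2 = (((1 + 2*(-2))/(1 - 2))/82)**2 = (((1 - 4)/(-1))*(1/82))**2 = (-1*(-3)*(1/82))**2 = (3*(1/82))**2 = (3/82)**2 = 9/6724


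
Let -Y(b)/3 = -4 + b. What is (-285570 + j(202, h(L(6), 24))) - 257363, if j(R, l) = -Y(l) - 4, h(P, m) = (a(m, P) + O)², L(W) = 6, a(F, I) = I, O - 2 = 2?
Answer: -542649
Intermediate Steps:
O = 4 (O = 2 + 2 = 4)
Y(b) = 12 - 3*b (Y(b) = -3*(-4 + b) = 12 - 3*b)
h(P, m) = (4 + P)² (h(P, m) = (P + 4)² = (4 + P)²)
j(R, l) = -16 + 3*l (j(R, l) = -(12 - 3*l) - 4 = (-12 + 3*l) - 4 = -16 + 3*l)
(-285570 + j(202, h(L(6), 24))) - 257363 = (-285570 + (-16 + 3*(4 + 6)²)) - 257363 = (-285570 + (-16 + 3*10²)) - 257363 = (-285570 + (-16 + 3*100)) - 257363 = (-285570 + (-16 + 300)) - 257363 = (-285570 + 284) - 257363 = -285286 - 257363 = -542649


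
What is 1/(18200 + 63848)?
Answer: 1/82048 ≈ 1.2188e-5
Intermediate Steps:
1/(18200 + 63848) = 1/82048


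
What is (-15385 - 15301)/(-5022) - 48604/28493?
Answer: 315123455/71545923 ≈ 4.4045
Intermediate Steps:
(-15385 - 15301)/(-5022) - 48604/28493 = -30686*(-1/5022) - 48604*1/28493 = 15343/2511 - 48604/28493 = 315123455/71545923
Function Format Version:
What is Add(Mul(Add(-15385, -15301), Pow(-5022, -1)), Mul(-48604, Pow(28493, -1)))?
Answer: Rational(315123455, 71545923) ≈ 4.4045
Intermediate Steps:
Add(Mul(Add(-15385, -15301), Pow(-5022, -1)), Mul(-48604, Pow(28493, -1))) = Add(Mul(-30686, Rational(-1, 5022)), Mul(-48604, Rational(1, 28493))) = Add(Rational(15343, 2511), Rational(-48604, 28493)) = Rational(315123455, 71545923)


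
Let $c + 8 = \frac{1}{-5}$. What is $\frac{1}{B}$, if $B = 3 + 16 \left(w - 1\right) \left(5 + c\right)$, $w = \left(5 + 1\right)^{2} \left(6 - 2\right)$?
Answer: $- \frac{5}{36593} \approx -0.00013664$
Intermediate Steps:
$c = - \frac{41}{5}$ ($c = -8 + \frac{1}{-5} = -8 - \frac{1}{5} = - \frac{41}{5} \approx -8.2$)
$w = 144$ ($w = 6^{2} \cdot 4 = 36 \cdot 4 = 144$)
$B = - \frac{36593}{5}$ ($B = 3 + 16 \left(144 - 1\right) \left(5 - \frac{41}{5}\right) = 3 + 16 \cdot 143 \left(- \frac{16}{5}\right) = 3 + 16 \left(- \frac{2288}{5}\right) = 3 - \frac{36608}{5} = - \frac{36593}{5} \approx -7318.6$)
$\frac{1}{B} = \frac{1}{- \frac{36593}{5}} = - \frac{5}{36593}$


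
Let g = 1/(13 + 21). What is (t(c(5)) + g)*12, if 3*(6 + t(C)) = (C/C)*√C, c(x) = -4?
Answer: -1218/17 + 8*I ≈ -71.647 + 8.0*I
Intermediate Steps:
g = 1/34 ≈ 0.029412
t(C) = -6 + √C/3 (t(C) = -6 + ((C/C)*√C)/3 = -6 + (1*√C)/3 = -6 + √C/3)
(t(c(5)) + g)*12 = ((-6 + √(-4)/3) + 1/34)*12 = ((-6 + (2*I)/3) + 1/34)*12 = ((-6 + 2*I/3) + 1/34)*12 = (-203/34 + 2*I/3)*12 = -1218/17 + 8*I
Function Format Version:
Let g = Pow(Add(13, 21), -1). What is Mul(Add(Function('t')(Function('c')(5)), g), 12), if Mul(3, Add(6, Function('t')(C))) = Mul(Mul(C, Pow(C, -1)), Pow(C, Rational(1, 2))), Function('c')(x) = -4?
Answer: Add(Rational(-1218, 17), Mul(8, I)) ≈ Add(-71.647, Mul(8.0000, I))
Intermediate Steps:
g = Rational(1, 34) (g = Pow(34, -1) = Rational(1, 34) ≈ 0.029412)
Function('t')(C) = Add(-6, Mul(Rational(1, 3), Pow(C, Rational(1, 2)))) (Function('t')(C) = Add(-6, Mul(Rational(1, 3), Mul(Mul(C, Pow(C, -1)), Pow(C, Rational(1, 2))))) = Add(-6, Mul(Rational(1, 3), Mul(1, Pow(C, Rational(1, 2))))) = Add(-6, Mul(Rational(1, 3), Pow(C, Rational(1, 2)))))
Mul(Add(Function('t')(Function('c')(5)), g), 12) = Mul(Add(Add(-6, Mul(Rational(1, 3), Pow(-4, Rational(1, 2)))), Rational(1, 34)), 12) = Mul(Add(Add(-6, Mul(Rational(1, 3), Mul(2, I))), Rational(1, 34)), 12) = Mul(Add(Add(-6, Mul(Rational(2, 3), I)), Rational(1, 34)), 12) = Mul(Add(Rational(-203, 34), Mul(Rational(2, 3), I)), 12) = Add(Rational(-1218, 17), Mul(8, I))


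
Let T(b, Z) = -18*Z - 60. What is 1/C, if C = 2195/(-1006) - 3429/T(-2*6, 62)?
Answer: 197176/144709 ≈ 1.3626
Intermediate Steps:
T(b, Z) = -60 - 18*Z
C = 144709/197176 (C = 2195/(-1006) - 3429/(-60 - 18*62) = 2195*(-1/1006) - 3429/(-60 - 1116) = -2195/1006 - 3429/(-1176) = -2195/1006 - 3429*(-1/1176) = -2195/1006 + 1143/392 = 144709/197176 ≈ 0.73391)
1/C = 1/(144709/197176) = 197176/144709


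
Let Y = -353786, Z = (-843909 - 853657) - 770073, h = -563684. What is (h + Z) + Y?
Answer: -3385109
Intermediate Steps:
Z = -2467639 (Z = -1697566 - 770073 = -2467639)
(h + Z) + Y = (-563684 - 2467639) - 353786 = -3031323 - 353786 = -3385109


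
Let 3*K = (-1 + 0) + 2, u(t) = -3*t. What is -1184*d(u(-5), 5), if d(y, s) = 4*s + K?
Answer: -72224/3 ≈ -24075.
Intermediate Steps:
K = ⅓ (K = ((-1 + 0) + 2)/3 = (-1 + 2)/3 = (⅓)*1 = ⅓ ≈ 0.33333)
d(y, s) = ⅓ + 4*s (d(y, s) = 4*s + ⅓ = ⅓ + 4*s)
-1184*d(u(-5), 5) = -1184*(⅓ + 4*5) = -1184*(⅓ + 20) = -1184*61/3 = -72224/3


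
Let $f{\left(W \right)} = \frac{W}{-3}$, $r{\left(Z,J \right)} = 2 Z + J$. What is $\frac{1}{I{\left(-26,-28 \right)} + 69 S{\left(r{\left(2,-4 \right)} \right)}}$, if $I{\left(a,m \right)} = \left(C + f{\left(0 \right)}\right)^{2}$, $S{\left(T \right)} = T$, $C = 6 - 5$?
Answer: $1$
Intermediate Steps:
$C = 1$ ($C = 6 - 5 = 1$)
$r{\left(Z,J \right)} = J + 2 Z$
$f{\left(W \right)} = - \frac{W}{3}$ ($f{\left(W \right)} = W \left(- \frac{1}{3}\right) = - \frac{W}{3}$)
$I{\left(a,m \right)} = 1$ ($I{\left(a,m \right)} = \left(1 - 0\right)^{2} = \left(1 + 0\right)^{2} = 1^{2} = 1$)
$\frac{1}{I{\left(-26,-28 \right)} + 69 S{\left(r{\left(2,-4 \right)} \right)}} = \frac{1}{1 + 69 \left(-4 + 2 \cdot 2\right)} = \frac{1}{1 + 69 \left(-4 + 4\right)} = \frac{1}{1 + 69 \cdot 0} = \frac{1}{1 + 0} = 1^{-1} = 1$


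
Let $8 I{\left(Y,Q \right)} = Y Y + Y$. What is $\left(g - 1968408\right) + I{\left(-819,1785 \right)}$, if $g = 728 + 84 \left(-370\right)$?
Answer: $- \frac{7660069}{4} \approx -1.915 \cdot 10^{6}$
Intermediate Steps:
$I{\left(Y,Q \right)} = \frac{Y}{8} + \frac{Y^{2}}{8}$ ($I{\left(Y,Q \right)} = \frac{Y Y + Y}{8} = \frac{Y^{2} + Y}{8} = \frac{Y + Y^{2}}{8} = \frac{Y}{8} + \frac{Y^{2}}{8}$)
$g = -30352$ ($g = 728 - 31080 = -30352$)
$\left(g - 1968408\right) + I{\left(-819,1785 \right)} = \left(-30352 - 1968408\right) + \frac{1}{8} \left(-819\right) \left(1 - 819\right) = -1998760 + \frac{1}{8} \left(-819\right) \left(-818\right) = -1998760 + \frac{334971}{4} = - \frac{7660069}{4}$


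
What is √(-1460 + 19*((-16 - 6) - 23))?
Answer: I*√2315 ≈ 48.114*I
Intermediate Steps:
√(-1460 + 19*((-16 - 6) - 23)) = √(-1460 + 19*(-22 - 23)) = √(-1460 + 19*(-45)) = √(-1460 - 855) = √(-2315) = I*√2315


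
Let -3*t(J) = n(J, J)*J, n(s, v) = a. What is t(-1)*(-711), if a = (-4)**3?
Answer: 15168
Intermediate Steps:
a = -64
n(s, v) = -64
t(J) = 64*J/3 (t(J) = -(-64)*J/3 = 64*J/3)
t(-1)*(-711) = ((64/3)*(-1))*(-711) = -64/3*(-711) = 15168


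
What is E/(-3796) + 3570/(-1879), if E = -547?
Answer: -12523907/7132684 ≈ -1.7558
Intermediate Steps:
E/(-3796) + 3570/(-1879) = -547/(-3796) + 3570/(-1879) = -547*(-1/3796) + 3570*(-1/1879) = 547/3796 - 3570/1879 = -12523907/7132684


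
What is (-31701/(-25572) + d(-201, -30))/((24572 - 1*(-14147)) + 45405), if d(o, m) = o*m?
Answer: 51410287/717072976 ≈ 0.071695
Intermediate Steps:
d(o, m) = m*o
(-31701/(-25572) + d(-201, -30))/((24572 - 1*(-14147)) + 45405) = (-31701/(-25572) - 30*(-201))/((24572 - 1*(-14147)) + 45405) = (-31701*(-1/25572) + 6030)/((24572 + 14147) + 45405) = (10567/8524 + 6030)/(38719 + 45405) = (51410287/8524)/84124 = (51410287/8524)*(1/84124) = 51410287/717072976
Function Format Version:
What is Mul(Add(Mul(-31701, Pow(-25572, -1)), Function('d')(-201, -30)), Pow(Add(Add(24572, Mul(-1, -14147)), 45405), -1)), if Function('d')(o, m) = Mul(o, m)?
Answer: Rational(51410287, 717072976) ≈ 0.071695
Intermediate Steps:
Function('d')(o, m) = Mul(m, o)
Mul(Add(Mul(-31701, Pow(-25572, -1)), Function('d')(-201, -30)), Pow(Add(Add(24572, Mul(-1, -14147)), 45405), -1)) = Mul(Add(Mul(-31701, Pow(-25572, -1)), Mul(-30, -201)), Pow(Add(Add(24572, Mul(-1, -14147)), 45405), -1)) = Mul(Add(Mul(-31701, Rational(-1, 25572)), 6030), Pow(Add(Add(24572, 14147), 45405), -1)) = Mul(Add(Rational(10567, 8524), 6030), Pow(Add(38719, 45405), -1)) = Mul(Rational(51410287, 8524), Pow(84124, -1)) = Mul(Rational(51410287, 8524), Rational(1, 84124)) = Rational(51410287, 717072976)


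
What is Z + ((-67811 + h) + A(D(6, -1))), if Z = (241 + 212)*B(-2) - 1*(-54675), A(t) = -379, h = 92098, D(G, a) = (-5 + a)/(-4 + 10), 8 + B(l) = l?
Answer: 74053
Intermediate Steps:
B(l) = -8 + l
D(G, a) = -5/6 + a/6 (D(G, a) = (-5 + a)/6 = (-5 + a)*(1/6) = -5/6 + a/6)
Z = 50145 (Z = (241 + 212)*(-8 - 2) - 1*(-54675) = 453*(-10) + 54675 = -4530 + 54675 = 50145)
Z + ((-67811 + h) + A(D(6, -1))) = 50145 + ((-67811 + 92098) - 379) = 50145 + (24287 - 379) = 50145 + 23908 = 74053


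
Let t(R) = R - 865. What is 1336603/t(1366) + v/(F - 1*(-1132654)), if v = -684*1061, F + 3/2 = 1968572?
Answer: 921053862811/345269661 ≈ 2667.6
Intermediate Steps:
F = 3937141/2 (F = -3/2 + 1968572 = 3937141/2 ≈ 1.9686e+6)
t(R) = -865 + R
v = -725724
1336603/t(1366) + v/(F - 1*(-1132654)) = 1336603/(-865 + 1366) - 725724/(3937141/2 - 1*(-1132654)) = 1336603/501 - 725724/(3937141/2 + 1132654) = 1336603*(1/501) - 725724/6202449/2 = 1336603/501 - 725724*2/6202449 = 1336603/501 - 161272/689161 = 921053862811/345269661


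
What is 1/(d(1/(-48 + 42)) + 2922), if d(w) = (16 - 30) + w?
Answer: 6/17447 ≈ 0.00034390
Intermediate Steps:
d(w) = -14 + w
1/(d(1/(-48 + 42)) + 2922) = 1/((-14 + 1/(-48 + 42)) + 2922) = 1/((-14 + 1/(-6)) + 2922) = 1/((-14 - ⅙) + 2922) = 1/(-85/6 + 2922) = 1/(17447/6) = 6/17447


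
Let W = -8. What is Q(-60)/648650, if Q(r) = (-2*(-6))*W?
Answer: -48/324325 ≈ -0.00014800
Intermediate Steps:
Q(r) = -96 (Q(r) = -2*(-6)*(-8) = 12*(-8) = -96)
Q(-60)/648650 = -96/648650 = -96*1/648650 = -48/324325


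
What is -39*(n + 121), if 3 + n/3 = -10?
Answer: -3198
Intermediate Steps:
n = -39 (n = -9 + 3*(-10) = -9 - 30 = -39)
-39*(n + 121) = -39*(-39 + 121) = -39*82 = -3198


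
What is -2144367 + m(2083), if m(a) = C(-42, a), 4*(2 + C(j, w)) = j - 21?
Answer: -8577539/4 ≈ -2.1444e+6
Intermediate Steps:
C(j, w) = -29/4 + j/4 (C(j, w) = -2 + (j - 21)/4 = -2 + (-21 + j)/4 = -2 + (-21/4 + j/4) = -29/4 + j/4)
m(a) = -71/4 (m(a) = -29/4 + (¼)*(-42) = -29/4 - 21/2 = -71/4)
-2144367 + m(2083) = -2144367 - 71/4 = -8577539/4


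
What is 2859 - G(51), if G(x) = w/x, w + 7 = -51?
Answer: 145867/51 ≈ 2860.1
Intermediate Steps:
w = -58 (w = -7 - 51 = -58)
G(x) = -58/x
2859 - G(51) = 2859 - (-58)/51 = 2859 - 1*(-58/51) = 2859 + 58/51 = 145867/51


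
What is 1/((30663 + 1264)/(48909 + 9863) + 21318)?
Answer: 8396/178990489 ≈ 4.6908e-5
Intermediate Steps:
1/((30663 + 1264)/(48909 + 9863) + 21318) = 1/(31927/58772 + 21318) = 1/(31927*(1/58772) + 21318) = 1/(4561/8396 + 21318) = 1/(178990489/8396) = 8396/178990489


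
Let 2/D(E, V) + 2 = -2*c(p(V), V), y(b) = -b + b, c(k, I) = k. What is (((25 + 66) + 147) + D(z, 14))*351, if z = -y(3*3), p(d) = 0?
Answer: 83187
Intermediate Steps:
y(b) = 0
z = 0 (z = -1*0 = 0)
D(E, V) = -1 (D(E, V) = 2/(-2 - 2*0) = 2/(-2 + 0) = 2/(-2) = 2*(-½) = -1)
(((25 + 66) + 147) + D(z, 14))*351 = (((25 + 66) + 147) - 1)*351 = ((91 + 147) - 1)*351 = (238 - 1)*351 = 237*351 = 83187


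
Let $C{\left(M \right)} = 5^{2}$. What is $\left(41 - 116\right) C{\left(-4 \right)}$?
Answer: $-1875$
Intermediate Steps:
$C{\left(M \right)} = 25$
$\left(41 - 116\right) C{\left(-4 \right)} = \left(41 - 116\right) 25 = \left(-75\right) 25 = -1875$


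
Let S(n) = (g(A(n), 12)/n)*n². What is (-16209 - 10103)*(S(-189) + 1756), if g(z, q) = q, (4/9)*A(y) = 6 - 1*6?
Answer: 13471744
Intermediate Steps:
A(y) = 0 (A(y) = 9*(6 - 1*6)/4 = 9*(6 - 6)/4 = (9/4)*0 = 0)
S(n) = 12*n (S(n) = (12/n)*n² = 12*n)
(-16209 - 10103)*(S(-189) + 1756) = (-16209 - 10103)*(12*(-189) + 1756) = -26312*(-2268 + 1756) = -26312*(-512) = 13471744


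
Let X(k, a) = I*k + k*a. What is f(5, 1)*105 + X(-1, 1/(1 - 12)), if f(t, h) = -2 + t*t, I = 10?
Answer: 26456/11 ≈ 2405.1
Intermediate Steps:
f(t, h) = -2 + t**2
X(k, a) = 10*k + a*k (X(k, a) = 10*k + k*a = 10*k + a*k)
f(5, 1)*105 + X(-1, 1/(1 - 12)) = (-2 + 5**2)*105 - (10 + 1/(1 - 12)) = (-2 + 25)*105 - (10 + 1/(-11)) = 23*105 - (10 - 1/11) = 2415 - 1*109/11 = 2415 - 109/11 = 26456/11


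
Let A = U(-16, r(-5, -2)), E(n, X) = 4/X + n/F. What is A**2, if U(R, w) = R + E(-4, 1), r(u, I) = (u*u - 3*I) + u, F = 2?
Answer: 196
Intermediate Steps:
E(n, X) = n/2 + 4/X (E(n, X) = 4/X + n/2 = n/2 + 4/X)
r(u, I) = u + u**2 - 3*I (r(u, I) = (u**2 - 3*I) + u = u + u**2 - 3*I)
U(R, w) = 2 + R (U(R, w) = R + ((1/2)*(-4) + 4/1) = R + (-2 + 4*1) = R + (-2 + 4) = R + 2 = 2 + R)
A = -14 (A = 2 - 16 = -14)
A**2 = (-14)**2 = 196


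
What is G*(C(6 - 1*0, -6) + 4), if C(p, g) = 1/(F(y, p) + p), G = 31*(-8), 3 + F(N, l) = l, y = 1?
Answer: -9176/9 ≈ -1019.6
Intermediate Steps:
F(N, l) = -3 + l
G = -248
C(p, g) = 1/(-3 + 2*p) (C(p, g) = 1/((-3 + p) + p) = 1/(-3 + 2*p))
G*(C(6 - 1*0, -6) + 4) = -248*(1/(-3 + 2*(6 - 1*0)) + 4) = -248*(1/(-3 + 2*(6 + 0)) + 4) = -248*(1/(-3 + 2*6) + 4) = -248*(1/(-3 + 12) + 4) = -248*(1/9 + 4) = -248*(⅑ + 4) = -248*37/9 = -9176/9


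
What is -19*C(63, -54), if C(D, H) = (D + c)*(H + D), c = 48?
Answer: -18981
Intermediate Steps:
C(D, H) = (48 + D)*(D + H) (C(D, H) = (D + 48)*(H + D) = (48 + D)*(D + H))
-19*C(63, -54) = -19*(63² + 48*63 + 48*(-54) + 63*(-54)) = -19*(3969 + 3024 - 2592 - 3402) = -19*999 = -18981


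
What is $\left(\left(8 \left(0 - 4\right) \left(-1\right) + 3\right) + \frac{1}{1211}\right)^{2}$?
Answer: $\frac{1796572996}{1466521} \approx 1225.1$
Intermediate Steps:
$\left(\left(8 \left(0 - 4\right) \left(-1\right) + 3\right) + \frac{1}{1211}\right)^{2} = \left(\left(8 \left(\left(-4\right) \left(-1\right)\right) + 3\right) + \frac{1}{1211}\right)^{2} = \left(\left(8 \cdot 4 + 3\right) + \frac{1}{1211}\right)^{2} = \left(\left(32 + 3\right) + \frac{1}{1211}\right)^{2} = \left(35 + \frac{1}{1211}\right)^{2} = \left(\frac{42386}{1211}\right)^{2} = \frac{1796572996}{1466521}$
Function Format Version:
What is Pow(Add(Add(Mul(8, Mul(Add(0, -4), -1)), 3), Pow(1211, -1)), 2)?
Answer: Rational(1796572996, 1466521) ≈ 1225.1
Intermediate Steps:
Pow(Add(Add(Mul(8, Mul(Add(0, -4), -1)), 3), Pow(1211, -1)), 2) = Pow(Add(Add(Mul(8, Mul(-4, -1)), 3), Rational(1, 1211)), 2) = Pow(Add(Add(Mul(8, 4), 3), Rational(1, 1211)), 2) = Pow(Add(Add(32, 3), Rational(1, 1211)), 2) = Pow(Add(35, Rational(1, 1211)), 2) = Pow(Rational(42386, 1211), 2) = Rational(1796572996, 1466521)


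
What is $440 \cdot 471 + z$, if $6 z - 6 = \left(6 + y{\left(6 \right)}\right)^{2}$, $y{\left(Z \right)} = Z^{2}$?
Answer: $207535$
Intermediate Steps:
$z = 295$ ($z = 1 + \frac{\left(6 + 6^{2}\right)^{2}}{6} = 1 + \frac{\left(6 + 36\right)^{2}}{6} = 1 + \frac{42^{2}}{6} = 1 + \frac{1}{6} \cdot 1764 = 1 + 294 = 295$)
$440 \cdot 471 + z = 440 \cdot 471 + 295 = 207240 + 295 = 207535$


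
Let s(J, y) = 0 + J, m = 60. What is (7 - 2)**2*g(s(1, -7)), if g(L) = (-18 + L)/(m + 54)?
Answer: -425/114 ≈ -3.7281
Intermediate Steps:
s(J, y) = J
g(L) = -3/19 + L/114 (g(L) = (-18 + L)/(60 + 54) = (-18 + L)/114 = (-18 + L)*(1/114) = -3/19 + L/114)
(7 - 2)**2*g(s(1, -7)) = (7 - 2)**2*(-3/19 + (1/114)*1) = 5**2*(-3/19 + 1/114) = 25*(-17/114) = -425/114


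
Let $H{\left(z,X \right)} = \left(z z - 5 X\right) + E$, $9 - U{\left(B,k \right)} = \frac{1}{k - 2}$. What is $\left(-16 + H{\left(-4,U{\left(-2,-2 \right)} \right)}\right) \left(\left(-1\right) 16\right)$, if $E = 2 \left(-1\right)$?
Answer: $772$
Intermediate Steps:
$U{\left(B,k \right)} = 9 - \frac{1}{-2 + k}$ ($U{\left(B,k \right)} = 9 - \frac{1}{k - 2} = 9 - \frac{1}{-2 + k}$)
$E = -2$
$H{\left(z,X \right)} = -2 + z^{2} - 5 X$ ($H{\left(z,X \right)} = \left(z z - 5 X\right) - 2 = \left(z^{2} - 5 X\right) - 2 = -2 + z^{2} - 5 X$)
$\left(-16 + H{\left(-4,U{\left(-2,-2 \right)} \right)}\right) \left(\left(-1\right) 16\right) = \left(-16 - \left(2 - 16 + \frac{5 \left(-19 + 9 \left(-2\right)\right)}{-2 - 2}\right)\right) \left(\left(-1\right) 16\right) = \left(-16 - \left(-14 + \frac{5 \left(-19 - 18\right)}{-4}\right)\right) \left(-16\right) = \left(-16 - \left(-14 + 5 \left(- \frac{1}{4}\right) \left(-37\right)\right)\right) \left(-16\right) = \left(-16 - \frac{129}{4}\right) \left(-16\right) = \left(- \frac{193}{4}\right) \left(-16\right) = 772$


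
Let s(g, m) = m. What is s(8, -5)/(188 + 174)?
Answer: -5/362 ≈ -0.013812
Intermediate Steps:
s(8, -5)/(188 + 174) = -5/(188 + 174) = -5/362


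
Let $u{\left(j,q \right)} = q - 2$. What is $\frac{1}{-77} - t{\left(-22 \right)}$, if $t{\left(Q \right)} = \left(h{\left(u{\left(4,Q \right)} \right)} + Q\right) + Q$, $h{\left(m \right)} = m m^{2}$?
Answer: $\frac{1067835}{77} \approx 13868.0$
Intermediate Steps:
$u{\left(j,q \right)} = -2 + q$
$h{\left(m \right)} = m^{3}$
$t{\left(Q \right)} = \left(-2 + Q\right)^{3} + 2 Q$ ($t{\left(Q \right)} = \left(\left(-2 + Q\right)^{3} + Q\right) + Q = \left(Q + \left(-2 + Q\right)^{3}\right) + Q = \left(-2 + Q\right)^{3} + 2 Q$)
$\frac{1}{-77} - t{\left(-22 \right)} = \frac{1}{-77} - \left(\left(-2 - 22\right)^{3} + 2 \left(-22\right)\right) = - \frac{1}{77} - \left(\left(-24\right)^{3} - 44\right) = - \frac{1}{77} - \left(-13824 - 44\right) = - \frac{1}{77} - -13868 = - \frac{1}{77} + 13868 = \frac{1067835}{77}$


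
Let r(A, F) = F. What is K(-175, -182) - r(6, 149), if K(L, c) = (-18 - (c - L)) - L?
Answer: 15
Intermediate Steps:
K(L, c) = -18 - c (K(L, c) = (-18 + (L - c)) - L = (-18 + L - c) - L = -18 - c)
K(-175, -182) - r(6, 149) = (-18 - 1*(-182)) - 1*149 = (-18 + 182) - 149 = 164 - 149 = 15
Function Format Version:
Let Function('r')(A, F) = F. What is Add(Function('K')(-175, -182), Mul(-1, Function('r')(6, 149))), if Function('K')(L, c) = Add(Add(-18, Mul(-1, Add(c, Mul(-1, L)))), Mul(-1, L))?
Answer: 15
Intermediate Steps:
Function('K')(L, c) = Add(-18, Mul(-1, c)) (Function('K')(L, c) = Add(Add(-18, Add(L, Mul(-1, c))), Mul(-1, L)) = Add(Add(-18, L, Mul(-1, c)), Mul(-1, L)) = Add(-18, Mul(-1, c)))
Add(Function('K')(-175, -182), Mul(-1, Function('r')(6, 149))) = Add(Add(-18, Mul(-1, -182)), Mul(-1, 149)) = Add(Add(-18, 182), -149) = Add(164, -149) = 15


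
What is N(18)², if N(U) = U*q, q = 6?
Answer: 11664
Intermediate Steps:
N(U) = 6*U (N(U) = U*6 = 6*U)
N(18)² = (6*18)² = 108² = 11664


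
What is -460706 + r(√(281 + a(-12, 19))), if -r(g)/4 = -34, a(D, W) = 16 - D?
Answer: -460570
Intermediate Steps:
r(g) = 136 (r(g) = -4*(-34) = 136)
-460706 + r(√(281 + a(-12, 19))) = -460706 + 136 = -460570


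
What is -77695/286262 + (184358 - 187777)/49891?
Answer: -118414903/348338962 ≈ -0.33994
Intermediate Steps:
-77695/286262 + (184358 - 187777)/49891 = -77695*1/286262 - 3419*1/49891 = -1895/6982 - 3419/49891 = -118414903/348338962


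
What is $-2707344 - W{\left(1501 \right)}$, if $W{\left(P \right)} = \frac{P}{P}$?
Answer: $-2707345$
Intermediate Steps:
$W{\left(P \right)} = 1$
$-2707344 - W{\left(1501 \right)} = -2707344 - 1 = -2707345$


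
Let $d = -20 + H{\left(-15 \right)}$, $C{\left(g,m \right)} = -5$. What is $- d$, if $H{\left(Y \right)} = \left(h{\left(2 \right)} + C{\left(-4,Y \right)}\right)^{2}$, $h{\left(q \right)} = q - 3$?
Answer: $-16$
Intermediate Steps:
$h{\left(q \right)} = -3 + q$ ($h{\left(q \right)} = q - 3 = -3 + q$)
$H{\left(Y \right)} = 36$ ($H{\left(Y \right)} = \left(\left(-3 + 2\right) - 5\right)^{2} = \left(-1 - 5\right)^{2} = \left(-6\right)^{2} = 36$)
$d = 16$ ($d = -20 + 36 = 16$)
$- d = \left(-1\right) 16 = -16$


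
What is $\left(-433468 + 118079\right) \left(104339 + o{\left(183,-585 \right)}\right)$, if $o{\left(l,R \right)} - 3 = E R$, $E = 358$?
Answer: $33143599232$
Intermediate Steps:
$o{\left(l,R \right)} = 3 + 358 R$
$\left(-433468 + 118079\right) \left(104339 + o{\left(183,-585 \right)}\right) = \left(-433468 + 118079\right) \left(104339 + \left(3 + 358 \left(-585\right)\right)\right) = - 315389 \left(104339 + \left(3 - 209430\right)\right) = - 315389 \left(104339 - 209427\right) = \left(-315389\right) \left(-105088\right) = 33143599232$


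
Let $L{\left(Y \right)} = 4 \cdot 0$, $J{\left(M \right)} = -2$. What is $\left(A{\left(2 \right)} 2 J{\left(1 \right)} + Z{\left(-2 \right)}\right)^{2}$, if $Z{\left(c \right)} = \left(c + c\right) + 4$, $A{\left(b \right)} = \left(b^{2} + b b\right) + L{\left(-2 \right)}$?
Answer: $1024$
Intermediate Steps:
$L{\left(Y \right)} = 0$
$A{\left(b \right)} = 2 b^{2}$ ($A{\left(b \right)} = \left(b^{2} + b b\right) + 0 = \left(b^{2} + b^{2}\right) + 0 = 2 b^{2} + 0 = 2 b^{2}$)
$Z{\left(c \right)} = 4 + 2 c$ ($Z{\left(c \right)} = 2 c + 4 = 4 + 2 c$)
$\left(A{\left(2 \right)} 2 J{\left(1 \right)} + Z{\left(-2 \right)}\right)^{2} = \left(2 \cdot 2^{2} \cdot 2 \left(-2\right) + \left(4 + 2 \left(-2\right)\right)\right)^{2} = \left(2 \cdot 4 \cdot 2 \left(-2\right) + \left(4 - 4\right)\right)^{2} = \left(8 \cdot 2 \left(-2\right) + 0\right)^{2} = \left(16 \left(-2\right) + 0\right)^{2} = \left(-32 + 0\right)^{2} = \left(-32\right)^{2} = 1024$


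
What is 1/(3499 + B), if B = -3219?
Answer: 1/280 ≈ 0.0035714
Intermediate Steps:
1/(3499 + B) = 1/(3499 - 3219) = 1/280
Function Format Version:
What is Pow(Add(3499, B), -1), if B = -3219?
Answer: Rational(1, 280) ≈ 0.0035714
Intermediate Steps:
Pow(Add(3499, B), -1) = Pow(Add(3499, -3219), -1) = Pow(280, -1) = Rational(1, 280)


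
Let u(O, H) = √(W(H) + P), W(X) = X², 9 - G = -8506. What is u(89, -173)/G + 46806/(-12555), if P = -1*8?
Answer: -15602/4185 + √29921/8515 ≈ -3.7078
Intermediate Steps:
G = 8515 (G = 9 - 1*(-8506) = 9 + 8506 = 8515)
P = -8
u(O, H) = √(-8 + H²) (u(O, H) = √(H² - 8) = √(-8 + H²))
u(89, -173)/G + 46806/(-12555) = √(-8 + (-173)²)/8515 + 46806/(-12555) = √(-8 + 29929)*(1/8515) + 46806*(-1/12555) = √29921*(1/8515) - 15602/4185 = √29921/8515 - 15602/4185 = -15602/4185 + √29921/8515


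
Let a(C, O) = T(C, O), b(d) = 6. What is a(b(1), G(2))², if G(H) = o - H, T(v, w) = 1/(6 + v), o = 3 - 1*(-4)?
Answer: 1/144 ≈ 0.0069444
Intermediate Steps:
o = 7 (o = 3 + 4 = 7)
G(H) = 7 - H
a(C, O) = 1/(6 + C)
a(b(1), G(2))² = (1/(6 + 6))² = (1/12)² = 1/144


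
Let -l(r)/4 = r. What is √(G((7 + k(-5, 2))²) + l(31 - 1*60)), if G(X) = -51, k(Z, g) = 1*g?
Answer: √65 ≈ 8.0623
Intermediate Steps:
k(Z, g) = g
l(r) = -4*r
√(G((7 + k(-5, 2))²) + l(31 - 1*60)) = √(-51 - 4*(31 - 1*60)) = √(-51 - 4*(31 - 60)) = √(-51 - 4*(-29)) = √(-51 + 116) = √65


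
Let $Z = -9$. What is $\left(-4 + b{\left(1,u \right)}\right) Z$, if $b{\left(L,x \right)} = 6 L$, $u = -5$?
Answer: $-18$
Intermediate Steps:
$\left(-4 + b{\left(1,u \right)}\right) Z = \left(-4 + 6 \cdot 1\right) \left(-9\right) = \left(-4 + 6\right) \left(-9\right) = 2 \left(-9\right) = -18$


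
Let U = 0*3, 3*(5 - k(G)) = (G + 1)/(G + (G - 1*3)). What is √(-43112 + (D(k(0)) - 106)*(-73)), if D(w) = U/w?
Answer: I*√35374 ≈ 188.08*I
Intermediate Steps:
k(G) = 5 - (1 + G)/(3*(-3 + 2*G)) (k(G) = 5 - (G + 1)/(3*(G + (G - 1*3))) = 5 - (1 + G)/(3*(G + (G - 3))) = 5 - (1 + G)/(3*(G + (-3 + G))) = 5 - (1 + G)/(3*(-3 + 2*G)))
U = 0
D(w) = 0 (D(w) = 0/w = 0)
√(-43112 + (D(k(0)) - 106)*(-73)) = √(-43112 + (0 - 106)*(-73)) = √(-43112 - 106*(-73)) = √(-43112 + 7738) = √(-35374) = I*√35374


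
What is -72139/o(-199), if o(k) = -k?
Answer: -72139/199 ≈ -362.51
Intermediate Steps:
-72139/o(-199) = -72139/((-1*(-199))) = -72139/199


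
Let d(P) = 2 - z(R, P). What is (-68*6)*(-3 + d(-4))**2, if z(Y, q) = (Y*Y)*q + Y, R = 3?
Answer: -417792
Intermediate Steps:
z(Y, q) = Y + q*Y**2 (z(Y, q) = Y**2*q + Y = q*Y**2 + Y = Y + q*Y**2)
d(P) = -1 - 9*P (d(P) = 2 - 3*(1 + 3*P) = 2 - (3 + 9*P) = 2 + (-3 - 9*P) = -1 - 9*P)
(-68*6)*(-3 + d(-4))**2 = (-68*6)*(-3 + (-1 - 9*(-4)))**2 = (-34*12)*(-3 + (-1 + 36))**2 = -408*(-3 + 35)**2 = -408*32**2 = -408*1024 = -417792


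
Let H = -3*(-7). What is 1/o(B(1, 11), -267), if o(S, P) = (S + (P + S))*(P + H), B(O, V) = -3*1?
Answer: 1/67158 ≈ 1.4890e-5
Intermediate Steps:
H = 21
B(O, V) = -3
o(S, P) = (21 + P)*(P + 2*S) (o(S, P) = (S + (P + S))*(P + 21) = (P + 2*S)*(21 + P) = (21 + P)*(P + 2*S))
1/o(B(1, 11), -267) = 1/((-267)² + 21*(-267) + 42*(-3) + 2*(-267)*(-3)) = 1/(71289 - 5607 - 126 + 1602) = 1/67158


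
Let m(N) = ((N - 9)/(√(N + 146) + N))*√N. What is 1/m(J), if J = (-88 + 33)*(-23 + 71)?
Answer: I*√165*(-2640 + I*√2494)/1748340 ≈ -0.00036691 - 0.019396*I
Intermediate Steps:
J = -2640 (J = -55*48 = -2640)
m(N) = √N*(-9 + N)/(N + √(146 + N)) (m(N) = ((-9 + N)/(√(146 + N) + N))*√N = ((-9 + N)/(N + √(146 + N)))*√N = √N*(-9 + N)/(N + √(146 + N)))
1/m(J) = 1/(√(-2640)*(-9 - 2640)/(-2640 + √(146 - 2640))) = 1/((4*I*√165)*(-2649)/(-2640 + √(-2494))) = 1/((4*I*√165)*(-2649)/(-2640 + I*√2494)) = 1/(-10596*I*√165/(-2640 + I*√2494)) = I*√165*(-2640 + I*√2494)/1748340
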